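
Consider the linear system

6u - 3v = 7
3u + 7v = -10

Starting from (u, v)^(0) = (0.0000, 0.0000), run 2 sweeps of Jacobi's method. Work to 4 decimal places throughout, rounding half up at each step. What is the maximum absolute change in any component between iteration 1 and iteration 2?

0.7143

Iteration 1:
  u = (7 - (-3)·0.0000) / (6) = 1.1667
  v = (-10 - (3)·0.0000) / (7) = -1.4286
Iteration 2:
  u = (7 - (-3)·-1.4286) / (6) = 0.4524
  v = (-10 - (3)·1.1667) / (7) = -1.9286
Change: (-0.7143, -0.5000) → max |·| = 0.7143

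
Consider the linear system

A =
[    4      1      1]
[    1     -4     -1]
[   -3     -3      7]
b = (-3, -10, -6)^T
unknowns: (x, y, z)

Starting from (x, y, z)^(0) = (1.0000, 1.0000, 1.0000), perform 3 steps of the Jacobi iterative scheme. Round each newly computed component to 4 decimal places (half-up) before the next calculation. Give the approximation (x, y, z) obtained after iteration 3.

Iteration 1:
  x = (-3 - (1)·1.0000 - (1)·1.0000) / (4) = -1.2500
  y = (-10 - (1)·1.0000 - (-1)·1.0000) / (-4) = 2.5000
  z = (-6 - (-3)·1.0000 - (-3)·1.0000) / (7) = 0.0000
Iteration 2:
  x = (-3 - (1)·2.5000 - (1)·0.0000) / (4) = -1.3750
  y = (-10 - (1)·-1.2500 - (-1)·0.0000) / (-4) = 2.1875
  z = (-6 - (-3)·-1.2500 - (-3)·2.5000) / (7) = -0.3214
Iteration 3:
  x = (-3 - (1)·2.1875 - (1)·-0.3214) / (4) = -1.2165
  y = (-10 - (1)·-1.3750 - (-1)·-0.3214) / (-4) = 2.2366
  z = (-6 - (-3)·-1.3750 - (-3)·2.1875) / (7) = -0.5089

(-1.2165, 2.2366, -0.5089)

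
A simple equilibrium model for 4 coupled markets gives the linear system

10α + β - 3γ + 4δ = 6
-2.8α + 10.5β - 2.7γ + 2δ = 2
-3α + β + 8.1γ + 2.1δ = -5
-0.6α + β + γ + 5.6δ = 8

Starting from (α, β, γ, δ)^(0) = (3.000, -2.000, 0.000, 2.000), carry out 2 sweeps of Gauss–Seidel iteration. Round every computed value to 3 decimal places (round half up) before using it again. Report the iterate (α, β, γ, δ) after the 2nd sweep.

(-0.379, -0.513, -1.125, 1.680)

Iteration 1:
  α = (6 - (1)·-2.000 - (-3)·0.000 - (4)·2.000) / (10) = 0.000
  β = (2 - (-2.8)·0.000 - (-2.7)·0.000 - (2)·2.000) / (10.5) = -0.190
  γ = (-5 - (-3)·0.000 - (1)·-0.190 - (2.1)·2.000) / (8.1) = -1.112
  δ = (8 - (-0.6)·0.000 - (1)·-0.190 - (1)·-1.112) / (5.6) = 1.661
Iteration 2:
  α = (6 - (1)·-0.190 - (-3)·-1.112 - (4)·1.661) / (10) = -0.379
  β = (2 - (-2.8)·-0.379 - (-2.7)·-1.112 - (2)·1.661) / (10.5) = -0.513
  γ = (-5 - (-3)·-0.379 - (1)·-0.513 - (2.1)·1.661) / (8.1) = -1.125
  δ = (8 - (-0.6)·-0.379 - (1)·-0.513 - (1)·-1.125) / (5.6) = 1.680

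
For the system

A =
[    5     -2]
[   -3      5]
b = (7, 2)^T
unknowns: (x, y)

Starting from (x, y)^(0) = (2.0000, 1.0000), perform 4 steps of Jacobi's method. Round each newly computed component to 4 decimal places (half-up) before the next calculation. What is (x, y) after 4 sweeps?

Iteration 1:
  x = (7 - (-2)·1.0000) / (5) = 1.8000
  y = (2 - (-3)·2.0000) / (5) = 1.6000
Iteration 2:
  x = (7 - (-2)·1.6000) / (5) = 2.0400
  y = (2 - (-3)·1.8000) / (5) = 1.4800
Iteration 3:
  x = (7 - (-2)·1.4800) / (5) = 1.9920
  y = (2 - (-3)·2.0400) / (5) = 1.6240
Iteration 4:
  x = (7 - (-2)·1.6240) / (5) = 2.0496
  y = (2 - (-3)·1.9920) / (5) = 1.5952

(2.0496, 1.5952)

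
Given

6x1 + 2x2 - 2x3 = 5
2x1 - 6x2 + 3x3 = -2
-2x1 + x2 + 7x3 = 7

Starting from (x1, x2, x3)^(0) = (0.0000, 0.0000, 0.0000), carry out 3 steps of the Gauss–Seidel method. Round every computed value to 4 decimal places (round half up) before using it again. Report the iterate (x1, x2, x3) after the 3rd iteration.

Iteration 1:
  x1 = (5 - (2)·0.0000 - (-2)·0.0000) / (6) = 0.8333
  x2 = (-2 - (2)·0.8333 - (3)·0.0000) / (-6) = 0.6111
  x3 = (7 - (-2)·0.8333 - (1)·0.6111) / (7) = 1.1508
Iteration 2:
  x1 = (5 - (2)·0.6111 - (-2)·1.1508) / (6) = 1.0132
  x2 = (-2 - (2)·1.0132 - (3)·1.1508) / (-6) = 1.2465
  x3 = (7 - (-2)·1.0132 - (1)·1.2465) / (7) = 1.1114
Iteration 3:
  x1 = (5 - (2)·1.2465 - (-2)·1.1114) / (6) = 0.7883
  x2 = (-2 - (2)·0.7883 - (3)·1.1114) / (-6) = 1.1518
  x3 = (7 - (-2)·0.7883 - (1)·1.1518) / (7) = 1.0607

(0.7883, 1.1518, 1.0607)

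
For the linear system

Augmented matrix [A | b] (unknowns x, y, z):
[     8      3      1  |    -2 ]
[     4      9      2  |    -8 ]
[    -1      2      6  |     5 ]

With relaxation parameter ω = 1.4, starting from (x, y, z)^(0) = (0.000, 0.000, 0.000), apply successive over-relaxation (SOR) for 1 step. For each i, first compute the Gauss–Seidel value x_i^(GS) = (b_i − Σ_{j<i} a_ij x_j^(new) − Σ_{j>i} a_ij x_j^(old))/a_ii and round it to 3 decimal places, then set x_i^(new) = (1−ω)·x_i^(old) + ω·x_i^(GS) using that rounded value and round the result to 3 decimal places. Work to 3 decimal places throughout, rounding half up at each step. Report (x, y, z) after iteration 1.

Iteration 1:
  x: GS value = (-2 - (3)·0.000 - (1)·0.000) / (8) = -0.250;  x ← (1−ω)·0.000 + ω·-0.250 = -0.350
  y: GS value = (-8 - (4)·-0.350 - (2)·0.000) / (9) = -0.733;  y ← (1−ω)·0.000 + ω·-0.733 = -1.026
  z: GS value = (5 - (-1)·-0.350 - (2)·-1.026) / (6) = 1.117;  z ← (1−ω)·0.000 + ω·1.117 = 1.564

(-0.350, -1.026, 1.564)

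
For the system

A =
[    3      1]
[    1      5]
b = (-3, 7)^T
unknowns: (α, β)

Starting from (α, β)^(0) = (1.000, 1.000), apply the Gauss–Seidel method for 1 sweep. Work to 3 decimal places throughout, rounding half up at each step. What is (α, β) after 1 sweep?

Iteration 1:
  α = (-3 - (1)·1.000) / (3) = -1.333
  β = (7 - (1)·-1.333) / (5) = 1.667

(-1.333, 1.667)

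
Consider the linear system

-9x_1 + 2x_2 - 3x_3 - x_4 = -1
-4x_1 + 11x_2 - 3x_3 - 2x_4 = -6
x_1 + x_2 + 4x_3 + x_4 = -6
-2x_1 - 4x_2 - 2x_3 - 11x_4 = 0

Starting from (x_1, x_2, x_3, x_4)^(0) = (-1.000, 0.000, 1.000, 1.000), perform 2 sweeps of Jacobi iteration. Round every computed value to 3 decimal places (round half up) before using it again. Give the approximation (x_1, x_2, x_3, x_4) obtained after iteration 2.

Iteration 1:
  x_1 = (-1 - (2)·0.000 - (-3)·1.000 - (-1)·1.000) / (-9) = -0.333
  x_2 = (-6 - (-4)·-1.000 - (-3)·1.000 - (-2)·1.000) / (11) = -0.455
  x_3 = (-6 - (1)·-1.000 - (1)·0.000 - (1)·1.000) / (4) = -1.500
  x_4 = (0 - (-2)·-1.000 - (-4)·0.000 - (-2)·1.000) / (-11) = 0.000
Iteration 2:
  x_1 = (-1 - (2)·-0.455 - (-3)·-1.500 - (-1)·0.000) / (-9) = 0.510
  x_2 = (-6 - (-4)·-0.333 - (-3)·-1.500 - (-2)·0.000) / (11) = -1.076
  x_3 = (-6 - (1)·-0.333 - (1)·-0.455 - (1)·0.000) / (4) = -1.303
  x_4 = (0 - (-2)·-0.333 - (-4)·-0.455 - (-2)·-1.500) / (-11) = 0.499

(0.510, -1.076, -1.303, 0.499)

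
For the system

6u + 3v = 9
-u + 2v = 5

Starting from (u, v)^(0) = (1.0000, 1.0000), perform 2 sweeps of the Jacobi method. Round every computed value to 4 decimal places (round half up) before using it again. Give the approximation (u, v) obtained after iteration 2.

Iteration 1:
  u = (9 - (3)·1.0000) / (6) = 1.0000
  v = (5 - (-1)·1.0000) / (2) = 3.0000
Iteration 2:
  u = (9 - (3)·3.0000) / (6) = 0.0000
  v = (5 - (-1)·1.0000) / (2) = 3.0000

(0.0000, 3.0000)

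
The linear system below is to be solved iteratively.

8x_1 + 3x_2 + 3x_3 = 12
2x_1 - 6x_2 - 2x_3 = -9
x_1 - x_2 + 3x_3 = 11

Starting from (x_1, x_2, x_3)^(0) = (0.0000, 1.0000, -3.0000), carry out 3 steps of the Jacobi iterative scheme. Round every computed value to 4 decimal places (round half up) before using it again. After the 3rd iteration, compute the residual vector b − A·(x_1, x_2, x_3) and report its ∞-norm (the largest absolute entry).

1.6666

Iteration 1:
  x_1 = (12 - (3)·1.0000 - (3)·-3.0000) / (8) = 2.2500
  x_2 = (-9 - (2)·0.0000 - (-2)·-3.0000) / (-6) = 2.5000
  x_3 = (11 - (1)·0.0000 - (-1)·1.0000) / (3) = 4.0000
Iteration 2:
  x_1 = (12 - (3)·2.5000 - (3)·4.0000) / (8) = -0.9375
  x_2 = (-9 - (2)·2.2500 - (-2)·4.0000) / (-6) = 0.9167
  x_3 = (11 - (1)·2.2500 - (-1)·2.5000) / (3) = 3.7500
Iteration 3:
  x_1 = (12 - (3)·0.9167 - (3)·3.7500) / (8) = -0.2500
  x_2 = (-9 - (2)·-0.9375 - (-2)·3.7500) / (-6) = -0.0625
  x_3 = (11 - (1)·-0.9375 - (-1)·0.9167) / (3) = 4.2847
Residual b − A·x = (1.3334, -0.3056, -1.6666); ∞-norm = 1.6666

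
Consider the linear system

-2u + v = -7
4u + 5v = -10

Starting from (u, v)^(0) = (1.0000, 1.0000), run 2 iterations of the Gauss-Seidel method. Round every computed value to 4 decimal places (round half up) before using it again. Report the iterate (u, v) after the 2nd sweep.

Iteration 1:
  u = (-7 - (1)·1.0000) / (-2) = 4.0000
  v = (-10 - (4)·4.0000) / (5) = -5.2000
Iteration 2:
  u = (-7 - (1)·-5.2000) / (-2) = 0.9000
  v = (-10 - (4)·0.9000) / (5) = -2.7200

(0.9000, -2.7200)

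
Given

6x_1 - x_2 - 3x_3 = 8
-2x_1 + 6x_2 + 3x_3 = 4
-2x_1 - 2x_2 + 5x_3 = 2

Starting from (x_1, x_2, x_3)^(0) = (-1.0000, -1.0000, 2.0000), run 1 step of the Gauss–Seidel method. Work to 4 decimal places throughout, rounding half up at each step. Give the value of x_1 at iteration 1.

Iteration 1:
  x_1 = (8 - (-1)·-1.0000 - (-3)·2.0000) / (6) = 2.1667
  x_2 = (4 - (-2)·2.1667 - (3)·2.0000) / (6) = 0.3889
  x_3 = (2 - (-2)·2.1667 - (-2)·0.3889) / (5) = 1.4222

2.1667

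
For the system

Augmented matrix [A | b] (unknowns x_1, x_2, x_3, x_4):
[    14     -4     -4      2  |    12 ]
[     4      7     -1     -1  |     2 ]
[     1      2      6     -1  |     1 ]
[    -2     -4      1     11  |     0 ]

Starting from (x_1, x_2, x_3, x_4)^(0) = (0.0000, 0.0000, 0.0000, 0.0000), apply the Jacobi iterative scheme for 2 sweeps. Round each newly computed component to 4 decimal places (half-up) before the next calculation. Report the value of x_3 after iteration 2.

Iteration 1:
  x_1 = (12 - (-4)·0.0000 - (-4)·0.0000 - (2)·0.0000) / (14) = 0.8571
  x_2 = (2 - (4)·0.0000 - (-1)·0.0000 - (-1)·0.0000) / (7) = 0.2857
  x_3 = (1 - (1)·0.0000 - (2)·0.0000 - (-1)·0.0000) / (6) = 0.1667
  x_4 = (0 - (-2)·0.0000 - (-4)·0.0000 - (1)·0.0000) / (11) = 0.0000
Iteration 2:
  x_1 = (12 - (-4)·0.2857 - (-4)·0.1667 - (2)·0.0000) / (14) = 0.9864
  x_2 = (2 - (4)·0.8571 - (-1)·0.1667 - (-1)·0.0000) / (7) = -0.1802
  x_3 = (1 - (1)·0.8571 - (2)·0.2857 - (-1)·0.0000) / (6) = -0.0714
  x_4 = (0 - (-2)·0.8571 - (-4)·0.2857 - (1)·0.1667) / (11) = 0.2446

-0.0714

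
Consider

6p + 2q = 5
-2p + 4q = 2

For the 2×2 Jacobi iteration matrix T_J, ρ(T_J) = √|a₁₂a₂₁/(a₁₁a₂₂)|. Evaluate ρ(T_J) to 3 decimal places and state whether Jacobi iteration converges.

0.408

a₁₂a₂₁/(a₁₁a₂₂) = (2)·(-2) / ((6)·(4)) = -0.166667
ρ = √|-0.166667| = √0.166667 = 0.408
ρ < 1, so Jacobi converges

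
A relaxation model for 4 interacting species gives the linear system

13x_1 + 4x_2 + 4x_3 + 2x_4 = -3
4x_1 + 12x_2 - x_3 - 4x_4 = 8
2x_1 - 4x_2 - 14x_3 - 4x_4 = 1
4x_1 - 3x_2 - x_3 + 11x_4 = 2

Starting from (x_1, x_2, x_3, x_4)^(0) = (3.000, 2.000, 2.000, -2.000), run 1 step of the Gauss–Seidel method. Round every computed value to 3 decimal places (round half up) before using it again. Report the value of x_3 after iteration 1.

Iteration 1:
  x_1 = (-3 - (4)·2.000 - (4)·2.000 - (2)·-2.000) / (13) = -1.154
  x_2 = (8 - (4)·-1.154 - (-1)·2.000 - (-4)·-2.000) / (12) = 0.551
  x_3 = (1 - (2)·-1.154 - (-4)·0.551 - (-4)·-2.000) / (-14) = 0.178
  x_4 = (2 - (4)·-1.154 - (-3)·0.551 - (-1)·0.178) / (11) = 0.768

0.178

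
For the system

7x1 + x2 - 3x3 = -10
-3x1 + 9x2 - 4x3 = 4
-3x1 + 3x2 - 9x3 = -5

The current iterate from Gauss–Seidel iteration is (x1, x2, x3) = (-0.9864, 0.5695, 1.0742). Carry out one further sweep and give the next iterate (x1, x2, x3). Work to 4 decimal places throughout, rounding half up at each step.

(-1.0496, 0.5720, 1.0961)

One sweep:
  x1 = (-10 - (1)·0.5695 - (-3)·1.0742) / (7) = -1.0496
  x2 = (4 - (-3)·-1.0496 - (-4)·1.0742) / (9) = 0.5720
  x3 = (-5 - (-3)·-1.0496 - (3)·0.5720) / (-9) = 1.0961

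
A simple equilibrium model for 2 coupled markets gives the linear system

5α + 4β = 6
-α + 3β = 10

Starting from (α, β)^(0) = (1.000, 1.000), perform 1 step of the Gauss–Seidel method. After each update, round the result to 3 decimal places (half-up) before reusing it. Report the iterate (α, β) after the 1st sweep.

Iteration 1:
  α = (6 - (4)·1.000) / (5) = 0.400
  β = (10 - (-1)·0.400) / (3) = 3.467

(0.400, 3.467)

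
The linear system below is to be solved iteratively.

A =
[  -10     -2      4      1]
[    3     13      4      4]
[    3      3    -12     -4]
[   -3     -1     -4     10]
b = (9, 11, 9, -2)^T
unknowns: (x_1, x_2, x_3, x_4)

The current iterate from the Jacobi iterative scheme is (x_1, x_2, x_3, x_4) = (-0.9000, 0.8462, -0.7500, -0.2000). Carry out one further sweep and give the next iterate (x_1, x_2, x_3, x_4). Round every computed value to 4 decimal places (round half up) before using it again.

(-1.3892, 1.3462, -0.6968, -0.6854)

One sweep:
  x_1 = (9 - (-2)·0.8462 - (4)·-0.7500 - (1)·-0.2000) / (-10) = -1.3892
  x_2 = (11 - (3)·-0.9000 - (4)·-0.7500 - (4)·-0.2000) / (13) = 1.3462
  x_3 = (9 - (3)·-0.9000 - (3)·0.8462 - (-4)·-0.2000) / (-12) = -0.6968
  x_4 = (-2 - (-3)·-0.9000 - (-1)·0.8462 - (-4)·-0.7500) / (10) = -0.6854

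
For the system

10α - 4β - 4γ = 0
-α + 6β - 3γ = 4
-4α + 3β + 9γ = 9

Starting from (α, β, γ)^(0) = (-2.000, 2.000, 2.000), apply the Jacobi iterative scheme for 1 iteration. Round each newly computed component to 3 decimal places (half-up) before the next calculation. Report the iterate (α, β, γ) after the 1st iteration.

(1.600, 1.333, -0.556)

Iteration 1:
  α = (0 - (-4)·2.000 - (-4)·2.000) / (10) = 1.600
  β = (4 - (-1)·-2.000 - (-3)·2.000) / (6) = 1.333
  γ = (9 - (-4)·-2.000 - (3)·2.000) / (9) = -0.556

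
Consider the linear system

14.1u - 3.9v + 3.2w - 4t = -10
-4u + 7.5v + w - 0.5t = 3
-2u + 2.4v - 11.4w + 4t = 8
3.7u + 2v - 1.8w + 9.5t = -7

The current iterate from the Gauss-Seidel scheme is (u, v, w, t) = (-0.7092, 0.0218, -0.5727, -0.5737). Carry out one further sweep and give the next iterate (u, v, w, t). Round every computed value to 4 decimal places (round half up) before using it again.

(-0.7360, 0.0456, -0.7643, -0.6046)

One sweep:
  u = (-10 - (-3.9)·0.0218 - (3.2)·-0.5727 - (-4)·-0.5737) / (14.1) = -0.7360
  v = (3 - (-4)·-0.7360 - (1)·-0.5727 - (-0.5)·-0.5737) / (7.5) = 0.0456
  w = (8 - (-2)·-0.7360 - (2.4)·0.0456 - (4)·-0.5737) / (-11.4) = -0.7643
  t = (-7 - (3.7)·-0.7360 - (2)·0.0456 - (-1.8)·-0.7643) / (9.5) = -0.6046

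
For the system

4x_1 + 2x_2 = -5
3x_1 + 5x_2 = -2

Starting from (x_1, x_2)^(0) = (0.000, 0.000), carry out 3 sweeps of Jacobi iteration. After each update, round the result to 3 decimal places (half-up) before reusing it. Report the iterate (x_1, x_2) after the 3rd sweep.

Iteration 1:
  x_1 = (-5 - (2)·0.000) / (4) = -1.250
  x_2 = (-2 - (3)·0.000) / (5) = -0.400
Iteration 2:
  x_1 = (-5 - (2)·-0.400) / (4) = -1.050
  x_2 = (-2 - (3)·-1.250) / (5) = 0.350
Iteration 3:
  x_1 = (-5 - (2)·0.350) / (4) = -1.425
  x_2 = (-2 - (3)·-1.050) / (5) = 0.230

(-1.425, 0.230)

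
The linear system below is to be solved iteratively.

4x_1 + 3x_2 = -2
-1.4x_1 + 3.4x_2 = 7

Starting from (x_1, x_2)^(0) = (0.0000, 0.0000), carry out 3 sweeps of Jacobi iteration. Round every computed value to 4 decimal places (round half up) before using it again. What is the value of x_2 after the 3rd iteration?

Iteration 1:
  x_1 = (-2 - (3)·0.0000) / (4) = -0.5000
  x_2 = (7 - (-1.4)·0.0000) / (3.4) = 2.0588
Iteration 2:
  x_1 = (-2 - (3)·2.0588) / (4) = -2.0441
  x_2 = (7 - (-1.4)·-0.5000) / (3.4) = 1.8529
Iteration 3:
  x_1 = (-2 - (3)·1.8529) / (4) = -1.8897
  x_2 = (7 - (-1.4)·-2.0441) / (3.4) = 1.2171

1.2171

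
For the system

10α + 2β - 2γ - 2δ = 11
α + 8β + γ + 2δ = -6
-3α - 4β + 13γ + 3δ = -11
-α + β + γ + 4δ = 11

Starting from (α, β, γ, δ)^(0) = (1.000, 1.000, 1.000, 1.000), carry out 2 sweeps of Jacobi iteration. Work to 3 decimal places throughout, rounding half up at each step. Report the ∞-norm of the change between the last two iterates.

1.022

Iteration 1:
  α = (11 - (2)·1.000 - (-2)·1.000 - (-2)·1.000) / (10) = 1.300
  β = (-6 - (1)·1.000 - (1)·1.000 - (2)·1.000) / (8) = -1.250
  γ = (-11 - (-3)·1.000 - (-4)·1.000 - (3)·1.000) / (13) = -0.538
  δ = (11 - (-1)·1.000 - (1)·1.000 - (1)·1.000) / (4) = 2.500
Iteration 2:
  α = (11 - (2)·-1.250 - (-2)·-0.538 - (-2)·2.500) / (10) = 1.742
  β = (-6 - (1)·1.300 - (1)·-0.538 - (2)·2.500) / (8) = -1.470
  γ = (-11 - (-3)·1.300 - (-4)·-1.250 - (3)·2.500) / (13) = -1.508
  δ = (11 - (-1)·1.300 - (1)·-1.250 - (1)·-0.538) / (4) = 3.522
Change: (0.442, -0.220, -0.970, 1.022) → max |·| = 1.022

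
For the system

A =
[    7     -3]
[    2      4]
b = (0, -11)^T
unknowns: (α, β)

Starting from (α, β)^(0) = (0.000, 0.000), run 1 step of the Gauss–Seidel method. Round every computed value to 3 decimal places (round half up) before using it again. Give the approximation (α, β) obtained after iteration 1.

(0.000, -2.750)

Iteration 1:
  α = (0 - (-3)·0.000) / (7) = 0.000
  β = (-11 - (2)·0.000) / (4) = -2.750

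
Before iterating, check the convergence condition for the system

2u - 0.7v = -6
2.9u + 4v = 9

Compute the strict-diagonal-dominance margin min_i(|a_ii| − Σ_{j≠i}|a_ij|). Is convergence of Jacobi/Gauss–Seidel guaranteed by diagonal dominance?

row 1: |2| − (0.7) = 1.3
row 2: |4| − (2.9) = 1.1
minimum over rows = 1.1 → strictly diagonally dominant (convergence guaranteed)

1.1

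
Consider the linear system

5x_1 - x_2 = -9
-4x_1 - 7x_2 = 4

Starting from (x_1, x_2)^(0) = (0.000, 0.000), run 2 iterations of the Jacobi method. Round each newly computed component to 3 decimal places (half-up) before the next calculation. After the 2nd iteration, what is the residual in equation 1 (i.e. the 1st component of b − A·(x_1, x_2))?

1.027

Iteration 1:
  x_1 = (-9 - (-1)·0.000) / (5) = -1.800
  x_2 = (4 - (-4)·0.000) / (-7) = -0.571
Iteration 2:
  x_1 = (-9 - (-1)·-0.571) / (5) = -1.914
  x_2 = (4 - (-4)·-1.800) / (-7) = 0.457
Residual b − A·x = (1.027, -0.457)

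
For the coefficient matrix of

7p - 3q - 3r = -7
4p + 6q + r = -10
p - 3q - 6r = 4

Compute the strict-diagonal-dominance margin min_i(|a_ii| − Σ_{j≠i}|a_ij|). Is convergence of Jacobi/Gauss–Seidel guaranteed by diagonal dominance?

row 1: |7| − (3+3) = 1
row 2: |6| − (4+1) = 1
row 3: |-6| − (1+3) = 2
minimum over rows = 1 → strictly diagonally dominant (convergence guaranteed)

1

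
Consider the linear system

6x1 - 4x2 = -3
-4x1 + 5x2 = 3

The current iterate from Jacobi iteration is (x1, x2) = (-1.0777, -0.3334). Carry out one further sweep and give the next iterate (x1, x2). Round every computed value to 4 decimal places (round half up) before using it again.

(-0.7223, -0.2622)

One sweep:
  x1 = (-3 - (-4)·-0.3334) / (6) = -0.7223
  x2 = (3 - (-4)·-1.0777) / (5) = -0.2622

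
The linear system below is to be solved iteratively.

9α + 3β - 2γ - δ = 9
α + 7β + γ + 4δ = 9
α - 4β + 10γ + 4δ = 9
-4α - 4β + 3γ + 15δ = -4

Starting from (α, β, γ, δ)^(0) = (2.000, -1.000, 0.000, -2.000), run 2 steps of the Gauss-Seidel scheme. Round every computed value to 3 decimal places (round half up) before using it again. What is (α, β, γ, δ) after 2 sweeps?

Iteration 1:
  α = (9 - (3)·-1.000 - (-2)·0.000 - (-1)·-2.000) / (9) = 1.111
  β = (9 - (1)·1.111 - (1)·0.000 - (4)·-2.000) / (7) = 2.270
  γ = (9 - (1)·1.111 - (-4)·2.270 - (4)·-2.000) / (10) = 2.497
  δ = (-4 - (-4)·1.111 - (-4)·2.270 - (3)·2.497) / (15) = 0.136
Iteration 2:
  α = (9 - (3)·2.270 - (-2)·2.497 - (-1)·0.136) / (9) = 0.813
  β = (9 - (1)·0.813 - (1)·2.497 - (4)·0.136) / (7) = 0.735
  γ = (9 - (1)·0.813 - (-4)·0.735 - (4)·0.136) / (10) = 1.058
  δ = (-4 - (-4)·0.813 - (-4)·0.735 - (3)·1.058) / (15) = -0.065

(0.813, 0.735, 1.058, -0.065)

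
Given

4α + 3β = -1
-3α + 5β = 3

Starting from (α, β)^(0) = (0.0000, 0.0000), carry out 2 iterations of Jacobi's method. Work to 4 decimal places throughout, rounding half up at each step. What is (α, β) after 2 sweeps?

(-0.7000, 0.4500)

Iteration 1:
  α = (-1 - (3)·0.0000) / (4) = -0.2500
  β = (3 - (-3)·0.0000) / (5) = 0.6000
Iteration 2:
  α = (-1 - (3)·0.6000) / (4) = -0.7000
  β = (3 - (-3)·-0.2500) / (5) = 0.4500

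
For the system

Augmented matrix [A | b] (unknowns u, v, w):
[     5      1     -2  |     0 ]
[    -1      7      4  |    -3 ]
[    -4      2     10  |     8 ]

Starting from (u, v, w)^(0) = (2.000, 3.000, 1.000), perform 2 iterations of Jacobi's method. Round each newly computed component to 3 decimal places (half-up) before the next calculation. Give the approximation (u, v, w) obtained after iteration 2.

Iteration 1:
  u = (0 - (1)·3.000 - (-2)·1.000) / (5) = -0.200
  v = (-3 - (-1)·2.000 - (4)·1.000) / (7) = -0.714
  w = (8 - (-4)·2.000 - (2)·3.000) / (10) = 1.000
Iteration 2:
  u = (0 - (1)·-0.714 - (-2)·1.000) / (5) = 0.543
  v = (-3 - (-1)·-0.200 - (4)·1.000) / (7) = -1.029
  w = (8 - (-4)·-0.200 - (2)·-0.714) / (10) = 0.863

(0.543, -1.029, 0.863)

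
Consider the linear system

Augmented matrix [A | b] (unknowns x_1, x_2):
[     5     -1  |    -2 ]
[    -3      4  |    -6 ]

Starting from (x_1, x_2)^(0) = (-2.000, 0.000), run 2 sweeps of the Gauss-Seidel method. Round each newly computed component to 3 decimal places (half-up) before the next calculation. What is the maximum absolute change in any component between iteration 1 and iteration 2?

Iteration 1:
  x_1 = (-2 - (-1)·0.000) / (5) = -0.400
  x_2 = (-6 - (-3)·-0.400) / (4) = -1.800
Iteration 2:
  x_1 = (-2 - (-1)·-1.800) / (5) = -0.760
  x_2 = (-6 - (-3)·-0.760) / (4) = -2.070
Change: (-0.360, -0.270) → max |·| = 0.360

0.360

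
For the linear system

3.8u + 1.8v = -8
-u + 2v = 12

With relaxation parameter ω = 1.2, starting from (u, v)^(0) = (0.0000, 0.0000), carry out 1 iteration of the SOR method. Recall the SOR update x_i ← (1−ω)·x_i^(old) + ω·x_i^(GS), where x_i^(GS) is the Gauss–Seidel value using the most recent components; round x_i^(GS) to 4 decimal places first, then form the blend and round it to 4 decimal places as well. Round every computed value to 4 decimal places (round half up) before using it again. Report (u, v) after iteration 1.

Iteration 1:
  u: GS value = (-8 - (1.8)·0.0000) / (3.8) = -2.1053;  u ← (1−ω)·0.0000 + ω·-2.1053 = -2.5264
  v: GS value = (12 - (-1)·-2.5264) / (2) = 4.7368;  v ← (1−ω)·0.0000 + ω·4.7368 = 5.6842

(-2.5264, 5.6842)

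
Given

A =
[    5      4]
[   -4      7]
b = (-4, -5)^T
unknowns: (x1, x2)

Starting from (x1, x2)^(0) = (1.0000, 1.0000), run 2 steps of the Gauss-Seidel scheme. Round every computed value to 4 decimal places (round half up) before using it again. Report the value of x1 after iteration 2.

0.5029

Iteration 1:
  x1 = (-4 - (4)·1.0000) / (5) = -1.6000
  x2 = (-5 - (-4)·-1.6000) / (7) = -1.6286
Iteration 2:
  x1 = (-4 - (4)·-1.6286) / (5) = 0.5029
  x2 = (-5 - (-4)·0.5029) / (7) = -0.4269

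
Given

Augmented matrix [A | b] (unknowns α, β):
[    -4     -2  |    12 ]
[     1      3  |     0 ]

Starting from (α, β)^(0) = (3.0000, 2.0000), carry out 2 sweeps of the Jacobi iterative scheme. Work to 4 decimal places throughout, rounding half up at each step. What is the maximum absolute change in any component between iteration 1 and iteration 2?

2.3333

Iteration 1:
  α = (12 - (-2)·2.0000) / (-4) = -4.0000
  β = (0 - (1)·3.0000) / (3) = -1.0000
Iteration 2:
  α = (12 - (-2)·-1.0000) / (-4) = -2.5000
  β = (0 - (1)·-4.0000) / (3) = 1.3333
Change: (1.5000, 2.3333) → max |·| = 2.3333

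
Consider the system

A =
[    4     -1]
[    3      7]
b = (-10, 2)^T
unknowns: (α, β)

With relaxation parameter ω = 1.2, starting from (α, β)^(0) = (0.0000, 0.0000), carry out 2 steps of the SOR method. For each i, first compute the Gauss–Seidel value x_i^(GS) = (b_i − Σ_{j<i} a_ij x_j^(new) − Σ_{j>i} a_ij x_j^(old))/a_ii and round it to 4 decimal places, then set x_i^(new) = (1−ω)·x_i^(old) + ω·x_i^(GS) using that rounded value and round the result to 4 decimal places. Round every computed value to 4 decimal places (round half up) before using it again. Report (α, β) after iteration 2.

(-1.8343, 0.9090)

Iteration 1:
  α: GS value = (-10 - (-1)·0.0000) / (4) = -2.5000;  α ← (1−ω)·0.0000 + ω·-2.5000 = -3.0000
  β: GS value = (2 - (3)·-3.0000) / (7) = 1.5714;  β ← (1−ω)·0.0000 + ω·1.5714 = 1.8857
Iteration 2:
  α: GS value = (-10 - (-1)·1.8857) / (4) = -2.0286;  α ← (1−ω)·-3.0000 + ω·-2.0286 = -1.8343
  β: GS value = (2 - (3)·-1.8343) / (7) = 1.0718;  β ← (1−ω)·1.8857 + ω·1.0718 = 0.9090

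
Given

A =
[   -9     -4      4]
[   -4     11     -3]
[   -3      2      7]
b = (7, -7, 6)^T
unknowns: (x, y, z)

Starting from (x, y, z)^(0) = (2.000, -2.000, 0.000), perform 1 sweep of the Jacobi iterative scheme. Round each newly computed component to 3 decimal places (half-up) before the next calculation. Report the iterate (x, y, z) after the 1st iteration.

(0.111, 0.091, 2.286)

Iteration 1:
  x = (7 - (-4)·-2.000 - (4)·0.000) / (-9) = 0.111
  y = (-7 - (-4)·2.000 - (-3)·0.000) / (11) = 0.091
  z = (6 - (-3)·2.000 - (2)·-2.000) / (7) = 2.286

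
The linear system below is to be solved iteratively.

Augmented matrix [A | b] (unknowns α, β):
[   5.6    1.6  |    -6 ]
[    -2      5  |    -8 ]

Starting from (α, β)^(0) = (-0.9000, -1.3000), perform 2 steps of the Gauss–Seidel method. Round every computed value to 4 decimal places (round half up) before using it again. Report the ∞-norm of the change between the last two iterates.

0.1657

Iteration 1:
  α = (-6 - (1.6)·-1.3000) / (5.6) = -0.7000
  β = (-8 - (-2)·-0.7000) / (5) = -1.8800
Iteration 2:
  α = (-6 - (1.6)·-1.8800) / (5.6) = -0.5343
  β = (-8 - (-2)·-0.5343) / (5) = -1.8137
Change: (0.1657, 0.0663) → max |·| = 0.1657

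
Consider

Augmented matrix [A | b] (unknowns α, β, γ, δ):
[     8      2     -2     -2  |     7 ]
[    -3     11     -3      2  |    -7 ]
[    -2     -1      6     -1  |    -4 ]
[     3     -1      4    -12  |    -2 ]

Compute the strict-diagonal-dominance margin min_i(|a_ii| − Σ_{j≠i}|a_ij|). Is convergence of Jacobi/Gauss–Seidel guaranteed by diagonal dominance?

2

row 1: |8| − (2+2+2) = 2
row 2: |11| − (3+3+2) = 3
row 3: |6| − (2+1+1) = 2
row 4: |-12| − (3+1+4) = 4
minimum over rows = 2 → strictly diagonally dominant (convergence guaranteed)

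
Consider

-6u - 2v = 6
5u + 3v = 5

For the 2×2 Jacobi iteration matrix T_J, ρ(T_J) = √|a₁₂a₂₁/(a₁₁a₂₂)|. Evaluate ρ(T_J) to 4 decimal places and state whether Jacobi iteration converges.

0.7454

a₁₂a₂₁/(a₁₁a₂₂) = (-2)·(5) / ((-6)·(3)) = 0.555556
ρ = √|0.555556| = √0.555556 = 0.7454
ρ < 1, so Jacobi converges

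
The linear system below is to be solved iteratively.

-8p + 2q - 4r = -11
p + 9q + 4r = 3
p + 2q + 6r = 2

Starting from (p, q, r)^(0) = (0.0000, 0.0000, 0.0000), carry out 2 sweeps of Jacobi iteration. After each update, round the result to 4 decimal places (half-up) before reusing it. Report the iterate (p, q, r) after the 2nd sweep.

(1.2917, 0.0324, -0.0069)

Iteration 1:
  p = (-11 - (2)·0.0000 - (-4)·0.0000) / (-8) = 1.3750
  q = (3 - (1)·0.0000 - (4)·0.0000) / (9) = 0.3333
  r = (2 - (1)·0.0000 - (2)·0.0000) / (6) = 0.3333
Iteration 2:
  p = (-11 - (2)·0.3333 - (-4)·0.3333) / (-8) = 1.2917
  q = (3 - (1)·1.3750 - (4)·0.3333) / (9) = 0.0324
  r = (2 - (1)·1.3750 - (2)·0.3333) / (6) = -0.0069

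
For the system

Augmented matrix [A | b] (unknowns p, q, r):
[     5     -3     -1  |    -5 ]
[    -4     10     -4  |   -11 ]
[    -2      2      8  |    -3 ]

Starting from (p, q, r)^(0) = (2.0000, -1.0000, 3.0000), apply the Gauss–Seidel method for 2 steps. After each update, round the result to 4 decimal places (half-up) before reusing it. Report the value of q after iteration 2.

-1.8360

Iteration 1:
  p = (-5 - (-3)·-1.0000 - (-1)·3.0000) / (5) = -1.0000
  q = (-11 - (-4)·-1.0000 - (-4)·3.0000) / (10) = -0.3000
  r = (-3 - (-2)·-1.0000 - (2)·-0.3000) / (8) = -0.5500
Iteration 2:
  p = (-5 - (-3)·-0.3000 - (-1)·-0.5500) / (5) = -1.2900
  q = (-11 - (-4)·-1.2900 - (-4)·-0.5500) / (10) = -1.8360
  r = (-3 - (-2)·-1.2900 - (2)·-1.8360) / (8) = -0.2385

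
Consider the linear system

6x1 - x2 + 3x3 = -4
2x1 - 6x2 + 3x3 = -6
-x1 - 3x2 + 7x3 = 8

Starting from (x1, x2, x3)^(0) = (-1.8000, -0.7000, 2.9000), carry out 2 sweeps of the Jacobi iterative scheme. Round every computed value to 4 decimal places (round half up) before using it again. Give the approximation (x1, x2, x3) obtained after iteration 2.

(-0.6512, 0.5484, 1.6167)

Iteration 1:
  x1 = (-4 - (-1)·-0.7000 - (3)·2.9000) / (6) = -2.2333
  x2 = (-6 - (2)·-1.8000 - (3)·2.9000) / (-6) = 1.8500
  x3 = (8 - (-1)·-1.8000 - (-3)·-0.7000) / (7) = 0.5857
Iteration 2:
  x1 = (-4 - (-1)·1.8500 - (3)·0.5857) / (6) = -0.6512
  x2 = (-6 - (2)·-2.2333 - (3)·0.5857) / (-6) = 0.5484
  x3 = (8 - (-1)·-2.2333 - (-3)·1.8500) / (7) = 1.6167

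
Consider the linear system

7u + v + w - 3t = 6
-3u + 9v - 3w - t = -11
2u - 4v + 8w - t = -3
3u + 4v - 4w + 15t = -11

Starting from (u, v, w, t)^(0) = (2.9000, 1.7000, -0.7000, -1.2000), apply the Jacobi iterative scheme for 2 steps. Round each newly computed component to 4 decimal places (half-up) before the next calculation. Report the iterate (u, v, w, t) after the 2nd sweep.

Iteration 1:
  u = (6 - (1)·1.7000 - (1)·-0.7000 - (-3)·-1.2000) / (7) = 0.2000
  v = (-11 - (-3)·2.9000 - (-3)·-0.7000 - (-1)·-1.2000) / (9) = -0.6222
  w = (-3 - (2)·2.9000 - (-4)·1.7000 - (-1)·-1.2000) / (8) = -0.4000
  t = (-11 - (3)·2.9000 - (4)·1.7000 - (-4)·-0.7000) / (15) = -1.9533
Iteration 2:
  u = (6 - (1)·-0.6222 - (1)·-0.4000 - (-3)·-1.9533) / (7) = 0.1660
  v = (-11 - (-3)·0.2000 - (-3)·-0.4000 - (-1)·-1.9533) / (9) = -1.5059
  w = (-3 - (2)·0.2000 - (-4)·-0.6222 - (-1)·-1.9533) / (8) = -0.9803
  t = (-11 - (3)·0.2000 - (4)·-0.6222 - (-4)·-0.4000) / (15) = -0.7141

(0.1660, -1.5059, -0.9803, -0.7141)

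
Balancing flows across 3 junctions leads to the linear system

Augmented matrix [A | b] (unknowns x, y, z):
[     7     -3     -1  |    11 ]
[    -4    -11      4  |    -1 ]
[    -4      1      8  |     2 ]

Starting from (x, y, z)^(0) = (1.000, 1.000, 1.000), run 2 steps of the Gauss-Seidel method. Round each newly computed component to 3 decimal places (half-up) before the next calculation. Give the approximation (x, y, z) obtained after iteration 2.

Iteration 1:
  x = (11 - (-3)·1.000 - (-1)·1.000) / (7) = 2.143
  y = (-1 - (-4)·2.143 - (4)·1.000) / (-11) = -0.325
  z = (2 - (-4)·2.143 - (1)·-0.325) / (8) = 1.362
Iteration 2:
  x = (11 - (-3)·-0.325 - (-1)·1.362) / (7) = 1.627
  y = (-1 - (-4)·1.627 - (4)·1.362) / (-11) = -0.005
  z = (2 - (-4)·1.627 - (1)·-0.005) / (8) = 1.064

(1.627, -0.005, 1.064)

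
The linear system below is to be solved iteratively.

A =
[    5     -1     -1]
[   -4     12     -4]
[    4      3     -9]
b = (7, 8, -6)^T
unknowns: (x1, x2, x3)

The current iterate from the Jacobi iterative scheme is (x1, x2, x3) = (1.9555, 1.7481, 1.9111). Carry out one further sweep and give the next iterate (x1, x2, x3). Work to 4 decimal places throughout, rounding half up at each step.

One sweep:
  x1 = (7 - (-1)·1.7481 - (-1)·1.9111) / (5) = 2.1318
  x2 = (8 - (-4)·1.9555 - (-4)·1.9111) / (12) = 1.9555
  x3 = (-6 - (4)·1.9555 - (3)·1.7481) / (-9) = 2.1185

(2.1318, 1.9555, 2.1185)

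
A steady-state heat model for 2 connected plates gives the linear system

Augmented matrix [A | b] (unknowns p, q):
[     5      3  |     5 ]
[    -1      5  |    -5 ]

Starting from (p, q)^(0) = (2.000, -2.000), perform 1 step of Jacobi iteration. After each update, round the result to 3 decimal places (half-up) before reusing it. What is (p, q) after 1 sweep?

(2.200, -0.600)

Iteration 1:
  p = (5 - (3)·-2.000) / (5) = 2.200
  q = (-5 - (-1)·2.000) / (5) = -0.600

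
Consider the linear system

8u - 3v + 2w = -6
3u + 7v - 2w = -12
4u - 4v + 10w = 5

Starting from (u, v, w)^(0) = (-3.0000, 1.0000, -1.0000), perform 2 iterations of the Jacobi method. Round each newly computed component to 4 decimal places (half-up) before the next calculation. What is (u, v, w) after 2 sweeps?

(-1.5429, -1.0607, 0.2643)

Iteration 1:
  u = (-6 - (-3)·1.0000 - (2)·-1.0000) / (8) = -0.1250
  v = (-12 - (3)·-3.0000 - (-2)·-1.0000) / (7) = -0.7143
  w = (5 - (4)·-3.0000 - (-4)·1.0000) / (10) = 2.1000
Iteration 2:
  u = (-6 - (-3)·-0.7143 - (2)·2.1000) / (8) = -1.5429
  v = (-12 - (3)·-0.1250 - (-2)·2.1000) / (7) = -1.0607
  w = (5 - (4)·-0.1250 - (-4)·-0.7143) / (10) = 0.2643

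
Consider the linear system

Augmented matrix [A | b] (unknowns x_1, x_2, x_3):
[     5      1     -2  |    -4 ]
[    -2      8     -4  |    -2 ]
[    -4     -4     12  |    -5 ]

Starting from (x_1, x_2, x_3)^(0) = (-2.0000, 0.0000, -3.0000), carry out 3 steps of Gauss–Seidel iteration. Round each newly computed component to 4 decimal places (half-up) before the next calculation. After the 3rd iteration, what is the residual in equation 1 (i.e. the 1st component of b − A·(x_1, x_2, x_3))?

-0.0562

Iteration 1:
  x_1 = (-4 - (1)·0.0000 - (-2)·-3.0000) / (5) = -2.0000
  x_2 = (-2 - (-2)·-2.0000 - (-4)·-3.0000) / (8) = -2.2500
  x_3 = (-5 - (-4)·-2.0000 - (-4)·-2.2500) / (12) = -1.8333
Iteration 2:
  x_1 = (-4 - (1)·-2.2500 - (-2)·-1.8333) / (5) = -1.0833
  x_2 = (-2 - (-2)·-1.0833 - (-4)·-1.8333) / (8) = -1.4375
  x_3 = (-5 - (-4)·-1.0833 - (-4)·-1.4375) / (12) = -1.2569
Iteration 3:
  x_1 = (-4 - (1)·-1.4375 - (-2)·-1.2569) / (5) = -1.0153
  x_2 = (-2 - (-2)·-1.0153 - (-4)·-1.2569) / (8) = -1.1323
  x_3 = (-5 - (-4)·-1.0153 - (-4)·-1.1323) / (12) = -1.1325
Residual b − A·x = (-0.0562, 0.4978, -0.0004)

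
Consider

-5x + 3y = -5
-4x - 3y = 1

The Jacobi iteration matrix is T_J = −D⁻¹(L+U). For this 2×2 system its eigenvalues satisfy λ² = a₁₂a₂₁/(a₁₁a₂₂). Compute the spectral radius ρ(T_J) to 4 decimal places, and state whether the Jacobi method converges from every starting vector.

0.8944

a₁₂a₂₁/(a₁₁a₂₂) = (3)·(-4) / ((-5)·(-3)) = -0.800000
ρ = √|-0.800000| = √0.800000 = 0.8944
ρ < 1, so Jacobi converges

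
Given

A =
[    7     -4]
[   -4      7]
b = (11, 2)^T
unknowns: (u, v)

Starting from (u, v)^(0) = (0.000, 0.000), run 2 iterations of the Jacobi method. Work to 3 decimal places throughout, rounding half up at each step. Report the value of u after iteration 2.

Iteration 1:
  u = (11 - (-4)·0.000) / (7) = 1.571
  v = (2 - (-4)·0.000) / (7) = 0.286
Iteration 2:
  u = (11 - (-4)·0.286) / (7) = 1.735
  v = (2 - (-4)·1.571) / (7) = 1.183

1.735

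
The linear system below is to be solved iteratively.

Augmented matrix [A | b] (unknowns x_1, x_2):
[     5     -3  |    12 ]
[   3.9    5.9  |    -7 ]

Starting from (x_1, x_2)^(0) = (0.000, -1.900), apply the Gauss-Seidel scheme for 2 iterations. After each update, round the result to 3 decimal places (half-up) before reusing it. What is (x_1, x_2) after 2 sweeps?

Iteration 1:
  x_1 = (12 - (-3)·-1.900) / (5) = 1.260
  x_2 = (-7 - (3.9)·1.260) / (5.9) = -2.019
Iteration 2:
  x_1 = (12 - (-3)·-2.019) / (5) = 1.189
  x_2 = (-7 - (3.9)·1.189) / (5.9) = -1.972

(1.189, -1.972)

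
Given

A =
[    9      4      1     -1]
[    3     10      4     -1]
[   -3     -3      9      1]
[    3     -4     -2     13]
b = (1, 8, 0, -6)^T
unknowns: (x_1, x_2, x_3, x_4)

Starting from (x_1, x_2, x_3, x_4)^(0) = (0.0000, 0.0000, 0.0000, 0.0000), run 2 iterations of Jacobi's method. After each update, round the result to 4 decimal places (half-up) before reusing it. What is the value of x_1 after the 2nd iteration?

Iteration 1:
  x_1 = (1 - (4)·0.0000 - (1)·0.0000 - (-1)·0.0000) / (9) = 0.1111
  x_2 = (8 - (3)·0.0000 - (4)·0.0000 - (-1)·0.0000) / (10) = 0.8000
  x_3 = (0 - (-3)·0.0000 - (-3)·0.0000 - (1)·0.0000) / (9) = 0.0000
  x_4 = (-6 - (3)·0.0000 - (-4)·0.0000 - (-2)·0.0000) / (13) = -0.4615
Iteration 2:
  x_1 = (1 - (4)·0.8000 - (1)·0.0000 - (-1)·-0.4615) / (9) = -0.2957
  x_2 = (8 - (3)·0.1111 - (4)·0.0000 - (-1)·-0.4615) / (10) = 0.7205
  x_3 = (0 - (-3)·0.1111 - (-3)·0.8000 - (1)·-0.4615) / (9) = 0.3550
  x_4 = (-6 - (3)·0.1111 - (-4)·0.8000 - (-2)·0.0000) / (13) = -0.2410

-0.2957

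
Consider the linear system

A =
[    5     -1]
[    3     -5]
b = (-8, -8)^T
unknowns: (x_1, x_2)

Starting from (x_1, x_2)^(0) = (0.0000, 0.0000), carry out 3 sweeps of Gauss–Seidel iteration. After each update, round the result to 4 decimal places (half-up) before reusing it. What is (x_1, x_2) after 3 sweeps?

(-1.4566, 0.7260)

Iteration 1:
  x_1 = (-8 - (-1)·0.0000) / (5) = -1.6000
  x_2 = (-8 - (3)·-1.6000) / (-5) = 0.6400
Iteration 2:
  x_1 = (-8 - (-1)·0.6400) / (5) = -1.4720
  x_2 = (-8 - (3)·-1.4720) / (-5) = 0.7168
Iteration 3:
  x_1 = (-8 - (-1)·0.7168) / (5) = -1.4566
  x_2 = (-8 - (3)·-1.4566) / (-5) = 0.7260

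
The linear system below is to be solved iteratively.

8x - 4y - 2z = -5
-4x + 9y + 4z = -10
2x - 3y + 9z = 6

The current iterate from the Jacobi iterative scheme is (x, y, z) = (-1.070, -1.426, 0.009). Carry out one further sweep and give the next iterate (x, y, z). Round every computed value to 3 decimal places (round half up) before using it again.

(-1.336, -1.591, 0.429)

One sweep:
  x = (-5 - (-4)·-1.426 - (-2)·0.009) / (8) = -1.336
  y = (-10 - (-4)·-1.070 - (4)·0.009) / (9) = -1.591
  z = (6 - (2)·-1.070 - (-3)·-1.426) / (9) = 0.429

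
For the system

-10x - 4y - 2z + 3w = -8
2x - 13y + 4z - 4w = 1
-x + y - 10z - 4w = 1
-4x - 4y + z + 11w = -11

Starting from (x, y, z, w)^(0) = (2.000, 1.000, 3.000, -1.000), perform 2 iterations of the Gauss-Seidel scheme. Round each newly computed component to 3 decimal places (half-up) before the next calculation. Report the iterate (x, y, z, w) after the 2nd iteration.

Iteration 1:
  x = (-8 - (-4)·1.000 - (-2)·3.000 - (3)·-1.000) / (-10) = -0.500
  y = (1 - (2)·-0.500 - (4)·3.000 - (-4)·-1.000) / (-13) = 1.077
  z = (1 - (-1)·-0.500 - (1)·1.077 - (-4)·-1.000) / (-10) = 0.458
  w = (-11 - (-4)·-0.500 - (-4)·1.077 - (1)·0.458) / (11) = -0.832
Iteration 2:
  x = (-8 - (-4)·1.077 - (-2)·0.458 - (3)·-0.832) / (-10) = 0.028
  y = (1 - (2)·0.028 - (4)·0.458 - (-4)·-0.832) / (-13) = 0.324
  z = (1 - (-1)·0.028 - (1)·0.324 - (-4)·-0.832) / (-10) = 0.262
  w = (-11 - (-4)·0.028 - (-4)·0.324 - (1)·0.262) / (11) = -0.896

(0.028, 0.324, 0.262, -0.896)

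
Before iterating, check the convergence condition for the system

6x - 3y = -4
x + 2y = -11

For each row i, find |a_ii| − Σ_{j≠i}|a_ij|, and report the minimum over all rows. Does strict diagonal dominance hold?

1

row 1: |6| − (3) = 3
row 2: |2| − (1) = 1
minimum over rows = 1 → strictly diagonally dominant (convergence guaranteed)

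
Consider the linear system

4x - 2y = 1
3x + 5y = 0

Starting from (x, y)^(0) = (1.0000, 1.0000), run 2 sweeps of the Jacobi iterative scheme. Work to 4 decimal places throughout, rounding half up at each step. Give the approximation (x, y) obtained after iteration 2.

(-0.0500, -0.4500)

Iteration 1:
  x = (1 - (-2)·1.0000) / (4) = 0.7500
  y = (0 - (3)·1.0000) / (5) = -0.6000
Iteration 2:
  x = (1 - (-2)·-0.6000) / (4) = -0.0500
  y = (0 - (3)·0.7500) / (5) = -0.4500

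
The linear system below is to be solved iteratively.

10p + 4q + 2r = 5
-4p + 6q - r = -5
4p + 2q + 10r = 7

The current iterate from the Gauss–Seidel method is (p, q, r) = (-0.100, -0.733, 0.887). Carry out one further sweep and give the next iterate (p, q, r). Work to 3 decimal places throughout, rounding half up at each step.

(0.616, -0.275, 0.509)

One sweep:
  p = (5 - (4)·-0.733 - (2)·0.887) / (10) = 0.616
  q = (-5 - (-4)·0.616 - (-1)·0.887) / (6) = -0.275
  r = (7 - (4)·0.616 - (2)·-0.275) / (10) = 0.509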